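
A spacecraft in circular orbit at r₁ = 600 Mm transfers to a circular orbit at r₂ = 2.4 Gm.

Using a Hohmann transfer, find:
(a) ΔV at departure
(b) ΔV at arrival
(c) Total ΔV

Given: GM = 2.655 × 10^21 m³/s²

Convert to SI: r₁ = 600 Mm = 6e+08 m; r₂ = 2.4 Gm = 2.4e+09 m.
Transfer semi-major axis: a_t = (r₁ + r₂)/2 = (6e+08 + 2.4e+09)/2 = 1.5e+09 m.
Circular speeds: v₁ = √(GM/r₁) = 2.10357e+06 m/s, v₂ = √(GM/r₂) = 1.05178e+06 m/s.
Transfer speeds (vis-viva v² = GM(2/r − 1/a_t)): v₁ᵗ = 2.66083e+06 m/s, v₂ᵗ = 665207 m/s.
(a) ΔV₁ = |v₁ᵗ − v₁| ≈ 5.573e+05 m/s = 557.3 km/s.
(b) ΔV₂ = |v₂ − v₂ᵗ| ≈ 3.866e+05 m/s = 386.6 km/s.
(c) ΔV_total = ΔV₁ + ΔV₂ ≈ 9.438e+05 m/s = 943.8 km/s.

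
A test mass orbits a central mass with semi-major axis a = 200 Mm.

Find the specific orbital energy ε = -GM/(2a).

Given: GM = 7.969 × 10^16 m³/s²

Convert to SI: a = 200 Mm = 2e+08 m.
ε = −GM / (2a).
ε = −7.969e+16 / (2 · 2e+08) J/kg ≈ -1.992e+08 J/kg = -199.2 MJ/kg.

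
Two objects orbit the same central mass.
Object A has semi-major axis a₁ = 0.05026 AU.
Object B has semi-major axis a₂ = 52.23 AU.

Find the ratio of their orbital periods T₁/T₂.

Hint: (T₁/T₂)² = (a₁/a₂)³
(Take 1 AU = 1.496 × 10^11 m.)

Convert to SI: a₁ = 0.05026 AU = 7.5189e+09 m; a₂ = 52.23 AU = 7.81361e+12 m.
From Kepler's third law, (T₁/T₂)² = (a₁/a₂)³, so T₁/T₂ = (a₁/a₂)^(3/2).
a₁/a₂ = 7.5189e+09 / 7.81361e+12 = 0.000962282.
T₁/T₂ = (0.000962282)^(3/2) ≈ 2.985e-05.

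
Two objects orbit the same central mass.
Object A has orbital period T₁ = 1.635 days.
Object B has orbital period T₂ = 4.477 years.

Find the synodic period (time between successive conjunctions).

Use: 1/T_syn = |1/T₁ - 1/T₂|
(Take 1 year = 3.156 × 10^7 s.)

Convert to SI: T₁ = 1.635 days = 141264 s; T₂ = 4.477 years = 1.41294e+08 s.
T_syn = |T₁ · T₂ / (T₁ − T₂)|.
T_syn = |141264 · 1.41294e+08 / (141264 − 1.41294e+08)| s ≈ 1.414e+05 s = 1.637 days.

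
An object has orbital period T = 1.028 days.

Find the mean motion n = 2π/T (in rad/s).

Convert to SI: T = 1.028 days = 88819.2 s.
n = 2π / T.
n = 2π / 88819.2 s ≈ 7.074e-05 rad/s.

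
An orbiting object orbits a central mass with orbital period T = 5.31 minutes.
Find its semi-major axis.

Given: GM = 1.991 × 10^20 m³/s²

Convert to SI: T = 5.31 minutes = 318.6 s.
Invert Kepler's third law: a = (GM · T² / (4π²))^(1/3).
Substituting T = 318.6 s and GM = 1.991e+20 m³/s²:
a = (1.991e+20 · (318.6)² / (4π²))^(1/3) m
a ≈ 8e+07 m = 80 Mm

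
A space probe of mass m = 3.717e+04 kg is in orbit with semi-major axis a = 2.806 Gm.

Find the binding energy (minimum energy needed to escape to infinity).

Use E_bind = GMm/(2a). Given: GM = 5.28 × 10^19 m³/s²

Convert to SI: a = 2.806 Gm = 2.806e+09 m.
Total orbital energy is E = −GMm/(2a); binding energy is E_bind = −E = GMm/(2a).
E_bind = 5.28e+19 · 3.717e+04 / (2 · 2.806e+09) J ≈ 3.497e+14 J = 349.7 TJ.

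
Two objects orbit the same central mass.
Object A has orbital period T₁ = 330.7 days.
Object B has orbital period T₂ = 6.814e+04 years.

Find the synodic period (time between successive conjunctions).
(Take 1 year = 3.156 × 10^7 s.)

Convert to SI: T₁ = 330.7 days = 2.85725e+07 s; T₂ = 6.814e+04 years = 2.1505e+12 s.
T_syn = |T₁ · T₂ / (T₁ − T₂)|.
T_syn = |2.85725e+07 · 2.1505e+12 / (2.85725e+07 − 2.1505e+12)| s ≈ 2.857e+07 s = 330.7 days.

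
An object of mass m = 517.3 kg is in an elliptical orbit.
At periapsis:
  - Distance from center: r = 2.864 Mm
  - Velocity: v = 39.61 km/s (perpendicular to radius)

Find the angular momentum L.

Convert to SI: r = 2.864 Mm = 2.864e+06 m; v = 39.61 km/s = 39610 m/s.
Since v is perpendicular to r, L = m · v · r.
L = 517.3 · 39610 · 2.864e+06 kg·m²/s ≈ 5.868e+13 kg·m²/s.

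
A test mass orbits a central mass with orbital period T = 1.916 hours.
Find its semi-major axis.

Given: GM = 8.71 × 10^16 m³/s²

Convert to SI: T = 1.916 hours = 6897.6 s.
Invert Kepler's third law: a = (GM · T² / (4π²))^(1/3).
Substituting T = 6897.6 s and GM = 8.71e+16 m³/s²:
a = (8.71e+16 · (6897.6)² / (4π²))^(1/3) m
a ≈ 4.717e+07 m = 47.17 Mm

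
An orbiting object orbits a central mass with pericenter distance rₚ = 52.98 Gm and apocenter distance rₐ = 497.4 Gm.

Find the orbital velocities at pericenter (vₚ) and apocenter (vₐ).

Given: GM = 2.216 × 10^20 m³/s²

Convert to SI: rₚ = 52.98 Gm = 5.298e+10 m; rₐ = 497.4 Gm = 4.974e+11 m.
Use the vis-viva equation v² = GM(2/r − 1/a) with a = (rₚ + rₐ)/2 = (5.298e+10 + 4.974e+11)/2 = 2.7519e+11 m.
vₚ = √(GM · (2/rₚ − 1/a)) = √(2.216e+20 · (2/5.298e+10 − 1/2.7519e+11)) m/s ≈ 8.695e+04 m/s = 86.95 km/s.
vₐ = √(GM · (2/rₐ − 1/a)) = √(2.216e+20 · (2/4.974e+11 − 1/2.7519e+11)) m/s ≈ 9261 m/s = 9.261 km/s.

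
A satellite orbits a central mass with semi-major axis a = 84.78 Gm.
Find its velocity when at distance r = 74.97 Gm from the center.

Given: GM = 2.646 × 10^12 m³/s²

Convert to SI: a = 84.78 Gm = 8.478e+10 m; r = 74.97 Gm = 7.497e+10 m.
Vis-viva: v = √(GM · (2/r − 1/a)).
2/r − 1/a = 2/7.497e+10 − 1/8.478e+10 = 1.48821e-11 m⁻¹.
v = √(2.646e+12 · 1.48821e-11) m/s ≈ 6.275 m/s = 6.275 m/s.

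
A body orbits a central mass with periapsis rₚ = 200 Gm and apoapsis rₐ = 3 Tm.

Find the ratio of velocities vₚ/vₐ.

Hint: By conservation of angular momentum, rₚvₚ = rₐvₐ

Convert to SI: rₚ = 200 Gm = 2e+11 m; rₐ = 3 Tm = 3e+12 m.
Conservation of angular momentum gives rₚvₚ = rₐvₐ, so vₚ/vₐ = rₐ/rₚ.
vₚ/vₐ = 3e+12 / 2e+11 ≈ 15.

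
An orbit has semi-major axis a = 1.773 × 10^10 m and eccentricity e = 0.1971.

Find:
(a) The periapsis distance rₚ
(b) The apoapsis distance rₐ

(a) rₚ = a(1 − e) = 1.773e+10 · (1 − 0.1971) = 1.773e+10 · 0.8029 ≈ 1.424e+10 m = 1.424 × 10^10 m.
(b) rₐ = a(1 + e) = 1.773e+10 · (1 + 0.1971) = 1.773e+10 · 1.1971 ≈ 2.122e+10 m = 2.122 × 10^10 m.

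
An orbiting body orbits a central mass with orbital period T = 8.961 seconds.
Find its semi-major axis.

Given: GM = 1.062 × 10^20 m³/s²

Invert Kepler's third law: a = (GM · T² / (4π²))^(1/3).
Substituting T = 8.961 s and GM = 1.062e+20 m³/s²:
a = (1.062e+20 · (8.961)² / (4π²))^(1/3) m
a ≈ 6e+06 m = 6 Mm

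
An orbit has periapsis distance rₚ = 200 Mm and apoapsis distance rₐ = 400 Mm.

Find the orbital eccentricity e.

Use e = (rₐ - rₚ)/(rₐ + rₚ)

Convert to SI: rₚ = 200 Mm = 2e+08 m; rₐ = 400 Mm = 4e+08 m.
e = (rₐ − rₚ) / (rₐ + rₚ).
e = (4e+08 − 2e+08) / (4e+08 + 2e+08) = 2e+08 / 6e+08 ≈ 0.3333.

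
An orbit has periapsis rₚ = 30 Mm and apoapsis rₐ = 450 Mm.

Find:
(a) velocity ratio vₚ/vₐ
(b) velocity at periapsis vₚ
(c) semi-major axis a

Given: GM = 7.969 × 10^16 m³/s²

Convert to SI: rₚ = 30 Mm = 3e+07 m; rₐ = 450 Mm = 4.5e+08 m.
(a) Conservation of angular momentum (rₚvₚ = rₐvₐ) gives vₚ/vₐ = rₐ/rₚ = 4.5e+08/3e+07 ≈ 15
(b) With a = (rₚ + rₐ)/2 = 2.4e+08 m, vₚ = √(GM (2/rₚ − 1/a)) = √(7.969e+16 · (2/3e+07 − 1/2.4e+08)) m/s ≈ 7.057e+04 m/s
(c) a = (rₚ + rₐ)/2 = (3e+07 + 4.5e+08)/2 ≈ 2.4e+08 m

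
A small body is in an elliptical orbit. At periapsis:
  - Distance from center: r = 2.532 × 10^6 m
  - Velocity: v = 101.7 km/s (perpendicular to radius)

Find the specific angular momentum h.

Convert to SI: v = 101.7 km/s = 101700 m/s.
With v perpendicular to r, h = r · v.
h = 2.532e+06 · 101700 m²/s ≈ 2.575e+11 m²/s.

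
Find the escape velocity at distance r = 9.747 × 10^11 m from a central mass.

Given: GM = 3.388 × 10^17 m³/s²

Escape velocity comes from setting total energy to zero: ½v² − GM/r = 0 ⇒ v_esc = √(2GM / r).
v_esc = √(2 · 3.388e+17 / 9.747e+11) m/s ≈ 833.8 m/s = 833.8 m/s.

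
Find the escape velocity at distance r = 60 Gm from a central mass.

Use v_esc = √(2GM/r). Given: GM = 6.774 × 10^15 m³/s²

Convert to SI: r = 60 Gm = 6e+10 m.
Escape velocity comes from setting total energy to zero: ½v² − GM/r = 0 ⇒ v_esc = √(2GM / r).
v_esc = √(2 · 6.774e+15 / 6e+10) m/s ≈ 475.2 m/s = 475.2 m/s.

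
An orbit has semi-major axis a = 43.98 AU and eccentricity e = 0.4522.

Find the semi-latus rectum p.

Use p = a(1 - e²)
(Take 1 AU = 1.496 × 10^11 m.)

Convert to SI: a = 43.98 AU = 6.57941e+12 m.
p = a (1 − e²).
p = 6.57941e+12 · (1 − (0.4522)²) = 6.57941e+12 · 0.795515 ≈ 5.234e+12 m = 34.99 AU.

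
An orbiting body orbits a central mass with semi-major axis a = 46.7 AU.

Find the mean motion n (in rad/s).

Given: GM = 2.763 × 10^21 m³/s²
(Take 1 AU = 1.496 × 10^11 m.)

Convert to SI: a = 46.7 AU = 6.98632e+12 m.
n = √(GM / a³).
n = √(2.763e+21 / (6.98632e+12)³) rad/s ≈ 2.847e-09 rad/s.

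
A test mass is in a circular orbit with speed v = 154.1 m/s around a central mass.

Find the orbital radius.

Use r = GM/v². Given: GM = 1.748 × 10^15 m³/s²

For a circular orbit, v² = GM / r, so r = GM / v².
r = 1.748e+15 / (154.1)² m ≈ 7.361e+10 m = 73.61 Gm.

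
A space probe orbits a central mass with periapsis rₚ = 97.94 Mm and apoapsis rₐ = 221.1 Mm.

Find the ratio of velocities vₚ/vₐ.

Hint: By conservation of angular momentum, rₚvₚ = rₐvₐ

Convert to SI: rₚ = 97.94 Mm = 9.794e+07 m; rₐ = 221.1 Mm = 2.211e+08 m.
Conservation of angular momentum gives rₚvₚ = rₐvₐ, so vₚ/vₐ = rₐ/rₚ.
vₚ/vₐ = 2.211e+08 / 9.794e+07 ≈ 2.258.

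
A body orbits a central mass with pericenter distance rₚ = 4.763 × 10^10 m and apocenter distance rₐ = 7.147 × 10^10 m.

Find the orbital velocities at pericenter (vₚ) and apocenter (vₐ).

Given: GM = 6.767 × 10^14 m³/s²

Use the vis-viva equation v² = GM(2/r − 1/a) with a = (rₚ + rₐ)/2 = (4.763e+10 + 7.147e+10)/2 = 5.955e+10 m.
vₚ = √(GM · (2/rₚ − 1/a)) = √(6.767e+14 · (2/4.763e+10 − 1/5.955e+10)) m/s ≈ 130.6 m/s = 130.6 m/s.
vₐ = √(GM · (2/rₐ − 1/a)) = √(6.767e+14 · (2/7.147e+10 − 1/5.955e+10)) m/s ≈ 87.02 m/s = 87.02 m/s.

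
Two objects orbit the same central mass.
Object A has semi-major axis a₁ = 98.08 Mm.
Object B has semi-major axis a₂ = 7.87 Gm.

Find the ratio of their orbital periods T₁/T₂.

Convert to SI: a₁ = 98.08 Mm = 9.808e+07 m; a₂ = 7.87 Gm = 7.87e+09 m.
From Kepler's third law, (T₁/T₂)² = (a₁/a₂)³, so T₁/T₂ = (a₁/a₂)^(3/2).
a₁/a₂ = 9.808e+07 / 7.87e+09 = 0.0124625.
T₁/T₂ = (0.0124625)^(3/2) ≈ 0.001391.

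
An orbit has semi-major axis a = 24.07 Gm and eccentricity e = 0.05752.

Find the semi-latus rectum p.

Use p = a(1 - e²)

Convert to SI: a = 24.07 Gm = 2.407e+10 m.
p = a (1 − e²).
p = 2.407e+10 · (1 − (0.05752)²) = 2.407e+10 · 0.996691 ≈ 2.399e+10 m = 23.99 Gm.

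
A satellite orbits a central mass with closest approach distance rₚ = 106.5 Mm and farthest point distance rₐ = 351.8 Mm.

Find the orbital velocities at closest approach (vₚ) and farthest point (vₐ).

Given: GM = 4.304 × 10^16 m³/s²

Convert to SI: rₚ = 106.5 Mm = 1.065e+08 m; rₐ = 351.8 Mm = 3.518e+08 m.
Use the vis-viva equation v² = GM(2/r − 1/a) with a = (rₚ + rₐ)/2 = (1.065e+08 + 3.518e+08)/2 = 2.2915e+08 m.
vₚ = √(GM · (2/rₚ − 1/a)) = √(4.304e+16 · (2/1.065e+08 − 1/2.2915e+08)) m/s ≈ 2.491e+04 m/s = 24.91 km/s.
vₐ = √(GM · (2/rₐ − 1/a)) = √(4.304e+16 · (2/3.518e+08 − 1/2.2915e+08)) m/s ≈ 7541 m/s = 7.541 km/s.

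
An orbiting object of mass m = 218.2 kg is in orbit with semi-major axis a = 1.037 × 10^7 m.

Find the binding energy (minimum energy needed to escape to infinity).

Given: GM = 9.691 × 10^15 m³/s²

Total orbital energy is E = −GMm/(2a); binding energy is E_bind = −E = GMm/(2a).
E_bind = 9.691e+15 · 218.2 / (2 · 1.037e+07) J ≈ 1.02e+11 J = 102 GJ.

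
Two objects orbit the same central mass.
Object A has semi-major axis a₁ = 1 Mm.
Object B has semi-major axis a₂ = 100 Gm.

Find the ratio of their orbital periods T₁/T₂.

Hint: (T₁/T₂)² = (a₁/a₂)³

Convert to SI: a₁ = 1 Mm = 1e+06 m; a₂ = 100 Gm = 1e+11 m.
From Kepler's third law, (T₁/T₂)² = (a₁/a₂)³, so T₁/T₂ = (a₁/a₂)^(3/2).
a₁/a₂ = 1e+06 / 1e+11 = 1e-05.
T₁/T₂ = (1e-05)^(3/2) ≈ 3.162e-08.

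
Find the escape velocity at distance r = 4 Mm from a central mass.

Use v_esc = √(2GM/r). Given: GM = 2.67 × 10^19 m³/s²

Convert to SI: r = 4 Mm = 4e+06 m.
Escape velocity comes from setting total energy to zero: ½v² − GM/r = 0 ⇒ v_esc = √(2GM / r).
v_esc = √(2 · 2.67e+19 / 4e+06) m/s ≈ 3.654e+06 m/s = 3654 km/s.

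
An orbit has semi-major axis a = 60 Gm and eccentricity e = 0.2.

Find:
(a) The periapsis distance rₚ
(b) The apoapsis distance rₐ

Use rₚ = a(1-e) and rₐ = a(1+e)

Convert to SI: a = 60 Gm = 6e+10 m.
(a) rₚ = a(1 − e) = 6e+10 · (1 − 0.2) = 6e+10 · 0.8 ≈ 4.8e+10 m = 48 Gm.
(b) rₐ = a(1 + e) = 6e+10 · (1 + 0.2) = 6e+10 · 1.2 ≈ 7.2e+10 m = 72 Gm.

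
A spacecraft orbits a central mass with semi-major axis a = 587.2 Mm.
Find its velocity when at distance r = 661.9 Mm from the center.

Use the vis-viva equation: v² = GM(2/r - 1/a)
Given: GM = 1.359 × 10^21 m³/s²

Convert to SI: a = 587.2 Mm = 5.872e+08 m; r = 661.9 Mm = 6.619e+08 m.
Vis-viva: v = √(GM · (2/r − 1/a)).
2/r − 1/a = 2/6.619e+08 − 1/5.872e+08 = 1.31861e-09 m⁻¹.
v = √(1.359e+21 · 1.31861e-09) m/s ≈ 1.339e+06 m/s = 1339 km/s.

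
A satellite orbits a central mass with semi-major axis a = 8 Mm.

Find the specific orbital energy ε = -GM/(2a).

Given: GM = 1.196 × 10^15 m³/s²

Convert to SI: a = 8 Mm = 8e+06 m.
ε = −GM / (2a).
ε = −1.196e+15 / (2 · 8e+06) J/kg ≈ -7.475e+07 J/kg = -74.75 MJ/kg.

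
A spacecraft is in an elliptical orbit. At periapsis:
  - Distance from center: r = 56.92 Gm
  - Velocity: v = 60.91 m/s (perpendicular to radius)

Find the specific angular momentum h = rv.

Convert to SI: r = 56.92 Gm = 5.692e+10 m.
With v perpendicular to r, h = r · v.
h = 5.692e+10 · 60.91 m²/s ≈ 3.467e+12 m²/s.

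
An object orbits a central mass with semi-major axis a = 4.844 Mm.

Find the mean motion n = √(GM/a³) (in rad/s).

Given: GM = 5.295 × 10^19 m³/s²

Convert to SI: a = 4.844 Mm = 4.844e+06 m.
n = √(GM / a³).
n = √(5.295e+19 / (4.844e+06)³) rad/s ≈ 0.6825 rad/s.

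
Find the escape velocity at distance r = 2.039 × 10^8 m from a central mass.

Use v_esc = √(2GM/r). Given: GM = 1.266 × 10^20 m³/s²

Escape velocity comes from setting total energy to zero: ½v² − GM/r = 0 ⇒ v_esc = √(2GM / r).
v_esc = √(2 · 1.266e+20 / 2.039e+08) m/s ≈ 1.114e+06 m/s = 1114 km/s.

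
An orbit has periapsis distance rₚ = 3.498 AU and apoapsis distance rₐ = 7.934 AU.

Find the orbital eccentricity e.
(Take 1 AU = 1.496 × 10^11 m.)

Convert to SI: rₚ = 3.498 AU = 5.23301e+11 m; rₐ = 7.934 AU = 1.18693e+12 m.
e = (rₐ − rₚ) / (rₐ + rₚ).
e = (1.18693e+12 − 5.23301e+11) / (1.18693e+12 + 5.23301e+11) = 6.63626e+11 / 1.71023e+12 ≈ 0.388.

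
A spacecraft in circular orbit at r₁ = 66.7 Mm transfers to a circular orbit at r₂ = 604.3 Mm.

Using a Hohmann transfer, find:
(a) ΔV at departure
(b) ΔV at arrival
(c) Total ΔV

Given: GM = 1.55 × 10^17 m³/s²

Convert to SI: r₁ = 66.7 Mm = 6.67e+07 m; r₂ = 604.3 Mm = 6.043e+08 m.
Transfer semi-major axis: a_t = (r₁ + r₂)/2 = (6.67e+07 + 6.043e+08)/2 = 3.355e+08 m.
Circular speeds: v₁ = √(GM/r₁) = 48206.2 m/s, v₂ = √(GM/r₂) = 16015.5 m/s.
Transfer speeds (vis-viva v² = GM(2/r − 1/a_t)): v₁ᵗ = 64696.8 m/s, v₂ᵗ = 7140.95 m/s.
(a) ΔV₁ = |v₁ᵗ − v₁| ≈ 1.649e+04 m/s = 16.49 km/s.
(b) ΔV₂ = |v₂ − v₂ᵗ| ≈ 8875 m/s = 8.875 km/s.
(c) ΔV_total = ΔV₁ + ΔV₂ ≈ 2.537e+04 m/s = 25.37 km/s.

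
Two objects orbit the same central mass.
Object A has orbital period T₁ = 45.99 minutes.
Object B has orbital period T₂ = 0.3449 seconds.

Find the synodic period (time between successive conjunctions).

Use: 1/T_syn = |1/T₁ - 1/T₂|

Convert to SI: T₁ = 45.99 minutes = 2759.4 s.
T_syn = |T₁ · T₂ / (T₁ − T₂)|.
T_syn = |2759.4 · 0.3449 / (2759.4 − 0.3449)| s ≈ 0.3449 s = 0.3449 seconds.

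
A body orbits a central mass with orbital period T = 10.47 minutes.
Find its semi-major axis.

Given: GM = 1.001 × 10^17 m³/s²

Convert to SI: T = 10.47 minutes = 628.2 s.
Invert Kepler's third law: a = (GM · T² / (4π²))^(1/3).
Substituting T = 628.2 s and GM = 1.001e+17 m³/s²:
a = (1.001e+17 · (628.2)² / (4π²))^(1/3) m
a ≈ 1e+07 m = 10 Mm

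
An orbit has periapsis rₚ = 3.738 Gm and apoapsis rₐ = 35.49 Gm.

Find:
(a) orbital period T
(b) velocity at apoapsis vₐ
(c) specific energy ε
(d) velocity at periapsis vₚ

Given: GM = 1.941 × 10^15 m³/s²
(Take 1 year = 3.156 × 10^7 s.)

Convert to SI: rₚ = 3.738 Gm = 3.738e+09 m; rₐ = 35.49 Gm = 3.549e+10 m.
(a) With a = (rₚ + rₐ)/2 = 1.9614e+10 m, T = 2π √(a³/GM) = 2π √((1.9614e+10)³/1.941e+15) s ≈ 3.918e+08 s
(b) With a = (rₚ + rₐ)/2 = 1.9614e+10 m, vₐ = √(GM (2/rₐ − 1/a)) = √(1.941e+15 · (2/3.549e+10 − 1/1.9614e+10)) m/s ≈ 102.1 m/s
(c) With a = (rₚ + rₐ)/2 = 1.9614e+10 m, ε = −GM/(2a) = −1.941e+15/(2 · 1.9614e+10) J/kg ≈ -4.948e+04 J/kg
(d) With a = (rₚ + rₐ)/2 = 1.9614e+10 m, vₚ = √(GM (2/rₚ − 1/a)) = √(1.941e+15 · (2/3.738e+09 − 1/1.9614e+10)) m/s ≈ 969.3 m/s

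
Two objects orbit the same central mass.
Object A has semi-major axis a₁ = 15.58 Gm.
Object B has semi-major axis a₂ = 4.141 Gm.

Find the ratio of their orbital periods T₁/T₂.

Convert to SI: a₁ = 15.58 Gm = 1.558e+10 m; a₂ = 4.141 Gm = 4.141e+09 m.
From Kepler's third law, (T₁/T₂)² = (a₁/a₂)³, so T₁/T₂ = (a₁/a₂)^(3/2).
a₁/a₂ = 1.558e+10 / 4.141e+09 = 3.76238.
T₁/T₂ = (3.76238)^(3/2) ≈ 7.298.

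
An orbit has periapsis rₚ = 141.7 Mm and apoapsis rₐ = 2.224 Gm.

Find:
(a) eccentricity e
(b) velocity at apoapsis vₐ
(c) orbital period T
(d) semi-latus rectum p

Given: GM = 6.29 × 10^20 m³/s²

Convert to SI: rₚ = 141.7 Mm = 1.417e+08 m; rₐ = 2.224 Gm = 2.224e+09 m.
(a) e = (rₐ − rₚ)/(rₐ + rₚ) = (2.224e+09 − 1.417e+08)/(2.224e+09 + 1.417e+08) ≈ 0.8802
(b) With a = (rₚ + rₐ)/2 = 1.18285e+09 m, vₐ = √(GM (2/rₐ − 1/a)) = √(6.29e+20 · (2/2.224e+09 − 1/1.18285e+09)) m/s ≈ 1.841e+05 m/s
(c) With a = (rₚ + rₐ)/2 = 1.18285e+09 m, T = 2π √(a³/GM) = 2π √((1.18285e+09)³/6.29e+20) s ≈ 1.019e+04 s
(d) From a = (rₚ + rₐ)/2 = 1.18285e+09 m and e = (rₐ − rₚ)/(rₐ + rₚ) = 0.880205, p = a(1 − e²) = 1.18285e+09 · (1 − (0.880205)²) ≈ 2.664e+08 m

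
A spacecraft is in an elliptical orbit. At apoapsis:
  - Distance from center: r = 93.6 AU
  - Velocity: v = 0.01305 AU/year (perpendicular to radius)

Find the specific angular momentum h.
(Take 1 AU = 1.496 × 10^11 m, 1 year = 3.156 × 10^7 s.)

Convert to SI: r = 93.6 AU = 1.40026e+13 m; v = 0.01305 AU/year = 61.8593 m/s.
With v perpendicular to r, h = r · v.
h = 1.40026e+13 · 61.8593 m²/s ≈ 8.662e+14 m²/s.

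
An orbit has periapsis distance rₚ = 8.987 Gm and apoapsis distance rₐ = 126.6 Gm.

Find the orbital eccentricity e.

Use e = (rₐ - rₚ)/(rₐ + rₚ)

Convert to SI: rₚ = 8.987 Gm = 8.987e+09 m; rₐ = 126.6 Gm = 1.266e+11 m.
e = (rₐ − rₚ) / (rₐ + rₚ).
e = (1.266e+11 − 8.987e+09) / (1.266e+11 + 8.987e+09) = 1.17613e+11 / 1.35587e+11 ≈ 0.8674.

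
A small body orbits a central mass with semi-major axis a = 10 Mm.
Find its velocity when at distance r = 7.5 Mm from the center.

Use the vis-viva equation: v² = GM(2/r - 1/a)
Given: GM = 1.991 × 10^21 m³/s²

Convert to SI: a = 10 Mm = 1e+07 m; r = 7.5 Mm = 7.5e+06 m.
Vis-viva: v = √(GM · (2/r − 1/a)).
2/r − 1/a = 2/7.5e+06 − 1/1e+07 = 1.66667e-07 m⁻¹.
v = √(1.991e+21 · 1.66667e-07) m/s ≈ 1.822e+07 m/s = 1.822e+04 km/s.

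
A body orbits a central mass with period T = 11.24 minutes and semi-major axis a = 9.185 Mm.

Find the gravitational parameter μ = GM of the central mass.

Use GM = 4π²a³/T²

Convert to SI: T = 11.24 minutes = 674.4 s; a = 9.185 Mm = 9.185e+06 m.
GM = 4π² · a³ / T².
GM = 4π² · (9.185e+06)³ / (674.4)² m³/s² ≈ 6.726e+16 m³/s² = 6.726 × 10^16 m³/s².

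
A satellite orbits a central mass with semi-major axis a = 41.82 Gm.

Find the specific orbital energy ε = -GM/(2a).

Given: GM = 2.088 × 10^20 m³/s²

Convert to SI: a = 41.82 Gm = 4.182e+10 m.
ε = −GM / (2a).
ε = −2.088e+20 / (2 · 4.182e+10) J/kg ≈ -2.496e+09 J/kg = -2.496 GJ/kg.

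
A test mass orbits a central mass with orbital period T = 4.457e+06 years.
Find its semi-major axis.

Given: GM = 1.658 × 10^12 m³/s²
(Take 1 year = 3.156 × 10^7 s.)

Convert to SI: T = 4.457e+06 years = 1.40663e+14 s.
Invert Kepler's third law: a = (GM · T² / (4π²))^(1/3).
Substituting T = 1.40663e+14 s and GM = 1.658e+12 m³/s²:
a = (1.658e+12 · (1.40663e+14)² / (4π²))^(1/3) m
a ≈ 9.401e+12 m = 9.401 Tm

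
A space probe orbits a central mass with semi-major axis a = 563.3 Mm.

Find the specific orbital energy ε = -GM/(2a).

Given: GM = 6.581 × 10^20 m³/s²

Convert to SI: a = 563.3 Mm = 5.633e+08 m.
ε = −GM / (2a).
ε = −6.581e+20 / (2 · 5.633e+08) J/kg ≈ -5.841e+11 J/kg = -584.1 GJ/kg.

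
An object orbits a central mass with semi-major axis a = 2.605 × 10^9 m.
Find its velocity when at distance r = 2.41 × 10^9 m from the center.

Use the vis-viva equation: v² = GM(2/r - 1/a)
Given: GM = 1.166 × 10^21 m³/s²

Vis-viva: v = √(GM · (2/r − 1/a)).
2/r − 1/a = 2/2.41e+09 − 1/2.605e+09 = 4.45998e-10 m⁻¹.
v = √(1.166e+21 · 4.45998e-10) m/s ≈ 7.211e+05 m/s = 721.1 km/s.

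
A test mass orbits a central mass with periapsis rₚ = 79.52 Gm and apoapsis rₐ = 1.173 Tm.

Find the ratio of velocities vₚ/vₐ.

Convert to SI: rₚ = 79.52 Gm = 7.952e+10 m; rₐ = 1.173 Tm = 1.173e+12 m.
Conservation of angular momentum gives rₚvₚ = rₐvₐ, so vₚ/vₐ = rₐ/rₚ.
vₚ/vₐ = 1.173e+12 / 7.952e+10 ≈ 14.75.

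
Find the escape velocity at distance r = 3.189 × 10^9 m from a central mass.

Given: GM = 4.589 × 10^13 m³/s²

Escape velocity comes from setting total energy to zero: ½v² − GM/r = 0 ⇒ v_esc = √(2GM / r).
v_esc = √(2 · 4.589e+13 / 3.189e+09) m/s ≈ 169.6 m/s = 169.6 m/s.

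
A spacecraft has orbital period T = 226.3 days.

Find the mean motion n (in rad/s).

Convert to SI: T = 226.3 days = 1.95523e+07 s.
n = 2π / T.
n = 2π / 1.95523e+07 s ≈ 3.214e-07 rad/s.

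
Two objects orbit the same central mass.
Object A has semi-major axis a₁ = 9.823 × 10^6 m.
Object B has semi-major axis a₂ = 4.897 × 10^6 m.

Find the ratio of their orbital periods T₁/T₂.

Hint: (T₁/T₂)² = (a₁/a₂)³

From Kepler's third law, (T₁/T₂)² = (a₁/a₂)³, so T₁/T₂ = (a₁/a₂)^(3/2).
a₁/a₂ = 9.823e+06 / 4.897e+06 = 2.00592.
T₁/T₂ = (2.00592)^(3/2) ≈ 2.841.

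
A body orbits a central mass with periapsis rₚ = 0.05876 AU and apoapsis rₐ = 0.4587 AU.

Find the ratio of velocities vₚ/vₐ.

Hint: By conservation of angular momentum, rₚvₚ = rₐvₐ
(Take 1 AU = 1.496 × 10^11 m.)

Convert to SI: rₚ = 0.05876 AU = 8.7905e+09 m; rₐ = 0.4587 AU = 6.86215e+10 m.
Conservation of angular momentum gives rₚvₚ = rₐvₐ, so vₚ/vₐ = rₐ/rₚ.
vₚ/vₐ = 6.86215e+10 / 8.7905e+09 ≈ 7.806.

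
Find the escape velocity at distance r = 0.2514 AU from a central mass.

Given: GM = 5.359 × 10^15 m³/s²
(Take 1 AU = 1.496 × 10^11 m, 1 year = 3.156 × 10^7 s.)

Convert to SI: r = 0.2514 AU = 3.76094e+10 m.
Escape velocity comes from setting total energy to zero: ½v² − GM/r = 0 ⇒ v_esc = √(2GM / r).
v_esc = √(2 · 5.359e+15 / 3.76094e+10) m/s ≈ 533.8 m/s = 0.1126 AU/year.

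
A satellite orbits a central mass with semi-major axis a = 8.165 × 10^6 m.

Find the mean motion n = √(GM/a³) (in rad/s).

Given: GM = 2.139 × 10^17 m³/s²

n = √(GM / a³).
n = √(2.139e+17 / (8.165e+06)³) rad/s ≈ 0.01982 rad/s.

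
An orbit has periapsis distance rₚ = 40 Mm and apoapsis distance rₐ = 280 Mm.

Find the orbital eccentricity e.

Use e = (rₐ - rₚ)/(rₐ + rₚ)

Convert to SI: rₚ = 40 Mm = 4e+07 m; rₐ = 280 Mm = 2.8e+08 m.
e = (rₐ − rₚ) / (rₐ + rₚ).
e = (2.8e+08 − 4e+07) / (2.8e+08 + 4e+07) = 2.4e+08 / 3.2e+08 ≈ 0.75.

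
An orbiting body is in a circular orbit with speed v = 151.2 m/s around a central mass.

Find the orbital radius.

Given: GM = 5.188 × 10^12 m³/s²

For a circular orbit, v² = GM / r, so r = GM / v².
r = 5.188e+12 / (151.2)² m ≈ 2.269e+08 m = 2.269 × 10^8 m.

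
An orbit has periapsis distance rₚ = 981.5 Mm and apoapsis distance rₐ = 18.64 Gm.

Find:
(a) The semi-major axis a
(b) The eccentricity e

Convert to SI: rₚ = 981.5 Mm = 9.815e+08 m; rₐ = 18.64 Gm = 1.864e+10 m.
(a) a = (rₚ + rₐ) / 2 = (9.815e+08 + 1.864e+10) / 2 ≈ 9.811e+09 m = 9.811 Gm.
(b) e = (rₐ − rₚ) / (rₐ + rₚ) = (1.864e+10 − 9.815e+08) / (1.864e+10 + 9.815e+08) ≈ 0.9.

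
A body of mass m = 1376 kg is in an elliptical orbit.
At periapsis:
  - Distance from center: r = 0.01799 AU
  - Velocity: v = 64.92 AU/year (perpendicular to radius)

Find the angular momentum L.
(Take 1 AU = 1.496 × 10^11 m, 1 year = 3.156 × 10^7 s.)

Convert to SI: r = 0.01799 AU = 2.6913e+09 m; v = 64.92 AU/year = 307732 m/s.
Since v is perpendicular to r, L = m · v · r.
L = 1376 · 307732 · 2.6913e+09 kg·m²/s ≈ 1.14e+18 kg·m²/s.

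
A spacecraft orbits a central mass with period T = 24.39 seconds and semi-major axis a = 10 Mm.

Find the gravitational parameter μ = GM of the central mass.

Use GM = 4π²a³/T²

Convert to SI: a = 10 Mm = 1e+07 m.
GM = 4π² · a³ / T².
GM = 4π² · (1e+07)³ / (24.39)² m³/s² ≈ 6.636e+19 m³/s² = 6.636 × 10^19 m³/s².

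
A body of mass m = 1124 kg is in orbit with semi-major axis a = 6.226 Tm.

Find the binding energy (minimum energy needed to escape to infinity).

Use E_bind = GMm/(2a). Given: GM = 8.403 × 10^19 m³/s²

Convert to SI: a = 6.226 Tm = 6.226e+12 m.
Total orbital energy is E = −GMm/(2a); binding energy is E_bind = −E = GMm/(2a).
E_bind = 8.403e+19 · 1124 / (2 · 6.226e+12) J ≈ 7.585e+09 J = 7.585 GJ.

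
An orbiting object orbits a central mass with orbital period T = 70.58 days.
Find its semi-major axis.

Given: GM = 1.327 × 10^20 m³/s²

Convert to SI: T = 70.58 days = 6.09811e+06 s.
Invert Kepler's third law: a = (GM · T² / (4π²))^(1/3).
Substituting T = 6.09811e+06 s and GM = 1.327e+20 m³/s²:
a = (1.327e+20 · (6.09811e+06)² / (4π²))^(1/3) m
a ≈ 5e+10 m = 50 Gm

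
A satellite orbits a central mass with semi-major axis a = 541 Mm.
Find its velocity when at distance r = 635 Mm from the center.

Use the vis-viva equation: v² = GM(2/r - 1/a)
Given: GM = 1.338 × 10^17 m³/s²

Convert to SI: a = 541 Mm = 5.41e+08 m; r = 635 Mm = 6.35e+08 m.
Vis-viva: v = √(GM · (2/r − 1/a)).
2/r − 1/a = 2/6.35e+08 − 1/5.41e+08 = 1.30118e-09 m⁻¹.
v = √(1.338e+17 · 1.30118e-09) m/s ≈ 1.319e+04 m/s = 13.19 km/s.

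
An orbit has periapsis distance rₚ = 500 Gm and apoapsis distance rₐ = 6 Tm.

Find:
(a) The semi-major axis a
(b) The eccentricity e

Convert to SI: rₚ = 500 Gm = 5e+11 m; rₐ = 6 Tm = 6e+12 m.
(a) a = (rₚ + rₐ) / 2 = (5e+11 + 6e+12) / 2 ≈ 3.25e+12 m = 3.25 Tm.
(b) e = (rₐ − rₚ) / (rₐ + rₚ) = (6e+12 − 5e+11) / (6e+12 + 5e+11) ≈ 0.8462.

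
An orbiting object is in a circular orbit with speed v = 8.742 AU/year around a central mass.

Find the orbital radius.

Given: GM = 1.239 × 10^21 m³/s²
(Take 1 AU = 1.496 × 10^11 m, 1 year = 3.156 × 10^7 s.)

Convert to SI: v = 8.742 AU/year = 41438.6 m/s.
For a circular orbit, v² = GM / r, so r = GM / v².
r = 1.239e+21 / (41438.6)² m ≈ 7.215e+11 m = 4.823 AU.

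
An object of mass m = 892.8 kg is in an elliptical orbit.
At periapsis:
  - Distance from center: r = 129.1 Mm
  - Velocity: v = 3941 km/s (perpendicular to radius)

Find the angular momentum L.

Convert to SI: r = 129.1 Mm = 1.291e+08 m; v = 3941 km/s = 3.941e+06 m/s.
Since v is perpendicular to r, L = m · v · r.
L = 892.8 · 3.941e+06 · 1.291e+08 kg·m²/s ≈ 4.542e+17 kg·m²/s.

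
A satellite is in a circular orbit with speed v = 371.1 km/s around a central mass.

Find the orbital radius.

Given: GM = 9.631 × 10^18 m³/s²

Convert to SI: v = 371.1 km/s = 371100 m/s.
For a circular orbit, v² = GM / r, so r = GM / v².
r = 9.631e+18 / (371100)² m ≈ 6.993e+07 m = 6.993 × 10^7 m.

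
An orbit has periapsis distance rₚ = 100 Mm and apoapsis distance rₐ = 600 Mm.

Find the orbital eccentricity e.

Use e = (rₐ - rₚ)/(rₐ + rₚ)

Convert to SI: rₚ = 100 Mm = 1e+08 m; rₐ = 600 Mm = 6e+08 m.
e = (rₐ − rₚ) / (rₐ + rₚ).
e = (6e+08 − 1e+08) / (6e+08 + 1e+08) = 5e+08 / 7e+08 ≈ 0.7143.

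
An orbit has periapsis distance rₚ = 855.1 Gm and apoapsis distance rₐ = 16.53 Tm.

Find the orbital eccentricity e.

Convert to SI: rₚ = 855.1 Gm = 8.551e+11 m; rₐ = 16.53 Tm = 1.653e+13 m.
e = (rₐ − rₚ) / (rₐ + rₚ).
e = (1.653e+13 − 8.551e+11) / (1.653e+13 + 8.551e+11) = 1.56749e+13 / 1.73851e+13 ≈ 0.9016.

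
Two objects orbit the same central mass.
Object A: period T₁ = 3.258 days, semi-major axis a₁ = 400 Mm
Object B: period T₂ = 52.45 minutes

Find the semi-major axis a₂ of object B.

Convert to SI: T₁ = 3.258 days = 281491 s; a₁ = 400 Mm = 4e+08 m; T₂ = 52.45 minutes = 3147 s.
Kepler's third law: (T₁/T₂)² = (a₁/a₂)³ ⇒ a₂ = a₁ · (T₂/T₁)^(2/3).
T₂/T₁ = 3147 / 281491 = 0.0111797.
a₂ = 4e+08 · (0.0111797)^(2/3) m ≈ 2e+07 m = 20 Mm.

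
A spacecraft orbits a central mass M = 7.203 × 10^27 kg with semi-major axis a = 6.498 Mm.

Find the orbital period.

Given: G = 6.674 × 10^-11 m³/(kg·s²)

Convert to SI: a = 6.498 Mm = 6.498e+06 m.
GM = G · M = 6.674e-11 · 7.203e+27 = 4.80728e+17 m³/s².
Kepler's third law: T = 2π √(a³ / GM).
Substituting a = 6.498e+06 m and GM = 4.80728e+17 m³/s²:
T = 2π √((6.498e+06)³ / 4.80728e+17) s
T ≈ 150.1 s = 2.502 minutes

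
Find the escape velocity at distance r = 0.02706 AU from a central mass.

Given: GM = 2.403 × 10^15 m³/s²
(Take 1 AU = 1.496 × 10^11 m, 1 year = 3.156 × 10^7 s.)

Convert to SI: r = 0.02706 AU = 4.04818e+09 m.
Escape velocity comes from setting total energy to zero: ½v² − GM/r = 0 ⇒ v_esc = √(2GM / r).
v_esc = √(2 · 2.403e+15 / 4.04818e+09) m/s ≈ 1090 m/s = 0.2299 AU/year.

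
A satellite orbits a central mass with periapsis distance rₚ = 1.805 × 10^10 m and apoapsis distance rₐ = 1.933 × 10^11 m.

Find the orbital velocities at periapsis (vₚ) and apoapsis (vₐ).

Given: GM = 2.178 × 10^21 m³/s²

Use the vis-viva equation v² = GM(2/r − 1/a) with a = (rₚ + rₐ)/2 = (1.805e+10 + 1.933e+11)/2 = 1.05675e+11 m.
vₚ = √(GM · (2/rₚ − 1/a)) = √(2.178e+21 · (2/1.805e+10 − 1/1.05675e+11)) m/s ≈ 4.698e+05 m/s = 469.8 km/s.
vₐ = √(GM · (2/rₐ − 1/a)) = √(2.178e+21 · (2/1.933e+11 − 1/1.05675e+11)) m/s ≈ 4.387e+04 m/s = 43.87 km/s.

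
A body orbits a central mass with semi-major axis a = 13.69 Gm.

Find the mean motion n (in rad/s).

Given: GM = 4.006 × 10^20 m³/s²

Convert to SI: a = 13.69 Gm = 1.369e+10 m.
n = √(GM / a³).
n = √(4.006e+20 / (1.369e+10)³) rad/s ≈ 1.25e-05 rad/s.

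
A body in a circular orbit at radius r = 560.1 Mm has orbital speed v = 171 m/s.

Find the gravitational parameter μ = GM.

Convert to SI: r = 560.1 Mm = 5.601e+08 m.
For a circular orbit v² = GM/r, so GM = v² · r.
GM = (171)² · 5.601e+08 m³/s² ≈ 1.638e+13 m³/s² = 1.638 × 10^13 m³/s².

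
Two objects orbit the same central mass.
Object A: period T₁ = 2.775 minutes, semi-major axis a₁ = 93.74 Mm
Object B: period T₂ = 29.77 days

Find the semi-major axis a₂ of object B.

Convert to SI: T₁ = 2.775 minutes = 166.5 s; a₁ = 93.74 Mm = 9.374e+07 m; T₂ = 29.77 days = 2.57213e+06 s.
Kepler's third law: (T₁/T₂)² = (a₁/a₂)³ ⇒ a₂ = a₁ · (T₂/T₁)^(2/3).
T₂/T₁ = 2.57213e+06 / 166.5 = 15448.2.
a₂ = 9.374e+07 · (15448.2)^(2/3) m ≈ 5.814e+10 m = 58.14 Gm.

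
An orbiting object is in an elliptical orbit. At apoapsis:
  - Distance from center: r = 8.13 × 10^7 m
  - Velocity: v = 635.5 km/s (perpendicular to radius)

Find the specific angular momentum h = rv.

Convert to SI: v = 635.5 km/s = 635500 m/s.
With v perpendicular to r, h = r · v.
h = 8.13e+07 · 635500 m²/s ≈ 5.167e+13 m²/s.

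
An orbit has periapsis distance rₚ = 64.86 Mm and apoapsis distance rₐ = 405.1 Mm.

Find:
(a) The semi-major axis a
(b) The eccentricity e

Convert to SI: rₚ = 64.86 Mm = 6.486e+07 m; rₐ = 405.1 Mm = 4.051e+08 m.
(a) a = (rₚ + rₐ) / 2 = (6.486e+07 + 4.051e+08) / 2 ≈ 2.35e+08 m = 235 Mm.
(b) e = (rₐ − rₚ) / (rₐ + rₚ) = (4.051e+08 − 6.486e+07) / (4.051e+08 + 6.486e+07) ≈ 0.724.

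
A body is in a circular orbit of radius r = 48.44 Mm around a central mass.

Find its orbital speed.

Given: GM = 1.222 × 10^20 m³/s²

Convert to SI: r = 48.44 Mm = 4.844e+07 m.
For a circular orbit, gravity supplies the centripetal force, so v = √(GM / r).
v = √(1.222e+20 / 4.844e+07) m/s ≈ 1.588e+06 m/s = 1588 km/s.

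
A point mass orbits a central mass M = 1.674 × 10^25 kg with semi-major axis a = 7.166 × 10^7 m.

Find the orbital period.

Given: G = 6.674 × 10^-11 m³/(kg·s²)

GM = G · M = 6.674e-11 · 1.674e+25 = 1.11723e+15 m³/s².
Kepler's third law: T = 2π √(a³ / GM).
Substituting a = 7.166e+07 m and GM = 1.11723e+15 m³/s²:
T = 2π √((7.166e+07)³ / 1.11723e+15) s
T ≈ 1.14e+05 s = 1.32 days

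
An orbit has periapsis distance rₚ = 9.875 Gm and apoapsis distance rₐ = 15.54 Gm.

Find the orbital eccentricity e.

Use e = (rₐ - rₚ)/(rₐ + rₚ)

Convert to SI: rₚ = 9.875 Gm = 9.875e+09 m; rₐ = 15.54 Gm = 1.554e+10 m.
e = (rₐ − rₚ) / (rₐ + rₚ).
e = (1.554e+10 − 9.875e+09) / (1.554e+10 + 9.875e+09) = 5.665e+09 / 2.5415e+10 ≈ 0.2229.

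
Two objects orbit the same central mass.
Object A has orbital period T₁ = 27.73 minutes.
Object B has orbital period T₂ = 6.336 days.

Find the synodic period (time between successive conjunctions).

Convert to SI: T₁ = 27.73 minutes = 1663.8 s; T₂ = 6.336 days = 547430 s.
T_syn = |T₁ · T₂ / (T₁ − T₂)|.
T_syn = |1663.8 · 547430 / (1663.8 − 547430)| s ≈ 1669 s = 27.81 minutes.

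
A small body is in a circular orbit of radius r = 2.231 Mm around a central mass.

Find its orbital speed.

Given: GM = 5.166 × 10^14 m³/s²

Convert to SI: r = 2.231 Mm = 2.231e+06 m.
For a circular orbit, gravity supplies the centripetal force, so v = √(GM / r).
v = √(5.166e+14 / 2.231e+06) m/s ≈ 1.522e+04 m/s = 15.22 km/s.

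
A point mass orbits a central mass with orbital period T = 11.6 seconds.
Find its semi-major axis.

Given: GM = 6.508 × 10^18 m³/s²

Invert Kepler's third law: a = (GM · T² / (4π²))^(1/3).
Substituting T = 11.6 s and GM = 6.508e+18 m³/s²:
a = (6.508e+18 · (11.6)² / (4π²))^(1/3) m
a ≈ 2.81e+06 m = 2.81 × 10^6 m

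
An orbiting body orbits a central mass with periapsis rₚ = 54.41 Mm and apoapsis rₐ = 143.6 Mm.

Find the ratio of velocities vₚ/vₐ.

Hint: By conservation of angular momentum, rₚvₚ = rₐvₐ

Convert to SI: rₚ = 54.41 Mm = 5.441e+07 m; rₐ = 143.6 Mm = 1.436e+08 m.
Conservation of angular momentum gives rₚvₚ = rₐvₐ, so vₚ/vₐ = rₐ/rₚ.
vₚ/vₐ = 1.436e+08 / 5.441e+07 ≈ 2.639.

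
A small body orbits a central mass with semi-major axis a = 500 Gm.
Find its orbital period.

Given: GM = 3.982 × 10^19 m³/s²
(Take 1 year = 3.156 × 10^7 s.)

Convert to SI: a = 500 Gm = 5e+11 m.
Kepler's third law: T = 2π √(a³ / GM).
Substituting a = 5e+11 m and GM = 3.982e+19 m³/s²:
T = 2π √((5e+11)³ / 3.982e+19) s
T ≈ 3.52e+08 s = 11.15 years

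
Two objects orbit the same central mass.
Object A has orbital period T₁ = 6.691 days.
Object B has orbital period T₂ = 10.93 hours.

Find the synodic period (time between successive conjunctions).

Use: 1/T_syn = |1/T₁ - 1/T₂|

Convert to SI: T₁ = 6.691 days = 578102 s; T₂ = 10.93 hours = 39348 s.
T_syn = |T₁ · T₂ / (T₁ − T₂)|.
T_syn = |578102 · 39348 / (578102 − 39348)| s ≈ 4.222e+04 s = 11.73 hours.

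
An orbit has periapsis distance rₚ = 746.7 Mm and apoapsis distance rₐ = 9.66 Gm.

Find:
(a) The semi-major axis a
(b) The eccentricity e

Convert to SI: rₚ = 746.7 Mm = 7.467e+08 m; rₐ = 9.66 Gm = 9.66e+09 m.
(a) a = (rₚ + rₐ) / 2 = (7.467e+08 + 9.66e+09) / 2 ≈ 5.203e+09 m = 5.203 Gm.
(b) e = (rₐ − rₚ) / (rₐ + rₚ) = (9.66e+09 − 7.467e+08) / (9.66e+09 + 7.467e+08) ≈ 0.8565.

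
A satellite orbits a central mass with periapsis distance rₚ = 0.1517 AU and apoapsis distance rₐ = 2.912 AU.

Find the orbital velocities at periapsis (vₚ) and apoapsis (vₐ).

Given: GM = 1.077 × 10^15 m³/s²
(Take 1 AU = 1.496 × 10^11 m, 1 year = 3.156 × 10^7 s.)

Convert to SI: rₚ = 0.1517 AU = 2.26943e+10 m; rₐ = 2.912 AU = 4.35635e+11 m.
Use the vis-viva equation v² = GM(2/r − 1/a) with a = (rₚ + rₐ)/2 = (2.26943e+10 + 4.35635e+11)/2 = 2.29165e+11 m.
vₚ = √(GM · (2/rₚ − 1/a)) = √(1.077e+15 · (2/2.26943e+10 − 1/2.29165e+11)) m/s ≈ 300.4 m/s = 0.06336 AU/year.
vₐ = √(GM · (2/rₐ − 1/a)) = √(1.077e+15 · (2/4.35635e+11 − 1/2.29165e+11)) m/s ≈ 15.65 m/s = 0.003301 AU/year.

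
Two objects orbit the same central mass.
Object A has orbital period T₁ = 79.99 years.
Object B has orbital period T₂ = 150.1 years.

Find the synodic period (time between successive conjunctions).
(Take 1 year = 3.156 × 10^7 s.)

Convert to SI: T₁ = 79.99 years = 2.52448e+09 s; T₂ = 150.1 years = 4.73716e+09 s.
T_syn = |T₁ · T₂ / (T₁ − T₂)|.
T_syn = |2.52448e+09 · 4.73716e+09 / (2.52448e+09 − 4.73716e+09)| s ≈ 5.405e+09 s = 171.3 years.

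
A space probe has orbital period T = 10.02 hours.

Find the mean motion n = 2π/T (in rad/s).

Convert to SI: T = 10.02 hours = 36072 s.
n = 2π / T.
n = 2π / 36072 s ≈ 0.0001742 rad/s.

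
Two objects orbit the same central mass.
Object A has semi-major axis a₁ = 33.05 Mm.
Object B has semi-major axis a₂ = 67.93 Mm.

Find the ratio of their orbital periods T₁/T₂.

Convert to SI: a₁ = 33.05 Mm = 3.305e+07 m; a₂ = 67.93 Mm = 6.793e+07 m.
From Kepler's third law, (T₁/T₂)² = (a₁/a₂)³, so T₁/T₂ = (a₁/a₂)^(3/2).
a₁/a₂ = 3.305e+07 / 6.793e+07 = 0.48653.
T₁/T₂ = (0.48653)^(3/2) ≈ 0.3394.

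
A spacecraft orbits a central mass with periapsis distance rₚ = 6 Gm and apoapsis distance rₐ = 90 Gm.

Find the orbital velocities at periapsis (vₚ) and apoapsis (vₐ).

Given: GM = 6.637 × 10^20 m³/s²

Convert to SI: rₚ = 6 Gm = 6e+09 m; rₐ = 90 Gm = 9e+10 m.
Use the vis-viva equation v² = GM(2/r − 1/a) with a = (rₚ + rₐ)/2 = (6e+09 + 9e+10)/2 = 4.8e+10 m.
vₚ = √(GM · (2/rₚ − 1/a)) = √(6.637e+20 · (2/6e+09 − 1/4.8e+10)) m/s ≈ 4.554e+05 m/s = 455.4 km/s.
vₐ = √(GM · (2/rₐ − 1/a)) = √(6.637e+20 · (2/9e+10 − 1/4.8e+10)) m/s ≈ 3.036e+04 m/s = 30.36 km/s.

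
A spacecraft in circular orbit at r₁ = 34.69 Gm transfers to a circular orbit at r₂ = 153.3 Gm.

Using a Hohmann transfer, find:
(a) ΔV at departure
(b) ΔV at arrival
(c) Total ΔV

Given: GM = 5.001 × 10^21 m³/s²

Convert to SI: r₁ = 34.69 Gm = 3.469e+10 m; r₂ = 153.3 Gm = 1.533e+11 m.
Transfer semi-major axis: a_t = (r₁ + r₂)/2 = (3.469e+10 + 1.533e+11)/2 = 9.3995e+10 m.
Circular speeds: v₁ = √(GM/r₁) = 379687 m/s, v₂ = √(GM/r₂) = 180616 m/s.
Transfer speeds (vis-viva v² = GM(2/r − 1/a_t)): v₁ᵗ = 484892 m/s, v₂ᵗ = 109725 m/s.
(a) ΔV₁ = |v₁ᵗ − v₁| ≈ 1.052e+05 m/s = 105.2 km/s.
(b) ΔV₂ = |v₂ − v₂ᵗ| ≈ 7.089e+04 m/s = 70.89 km/s.
(c) ΔV_total = ΔV₁ + ΔV₂ ≈ 1.761e+05 m/s = 176.1 km/s.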